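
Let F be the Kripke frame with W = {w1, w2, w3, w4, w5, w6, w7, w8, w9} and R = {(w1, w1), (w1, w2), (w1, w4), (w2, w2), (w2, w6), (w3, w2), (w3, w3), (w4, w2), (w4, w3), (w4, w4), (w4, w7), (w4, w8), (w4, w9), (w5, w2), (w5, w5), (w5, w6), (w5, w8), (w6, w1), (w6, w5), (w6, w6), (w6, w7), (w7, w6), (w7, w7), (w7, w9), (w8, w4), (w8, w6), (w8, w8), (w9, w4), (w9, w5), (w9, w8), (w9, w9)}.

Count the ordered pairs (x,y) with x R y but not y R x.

14

Enumerating: (w1,w2), (w1,w4), (w2,w6), (w3,w2), (w4,w2), (w4,w3), (w4,w7), (w5,w2), (w5,w8), (w6,w1), (w7,w9), (w8,w6), (w9,w5), (w9,w8).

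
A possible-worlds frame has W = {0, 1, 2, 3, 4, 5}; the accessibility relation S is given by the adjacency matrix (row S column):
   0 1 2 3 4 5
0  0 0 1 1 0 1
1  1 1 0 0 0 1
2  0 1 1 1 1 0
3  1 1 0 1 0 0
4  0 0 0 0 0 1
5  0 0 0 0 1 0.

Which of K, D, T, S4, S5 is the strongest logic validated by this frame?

Serial (axiom D): yes — every world has a successor (e.g. 0 S 2).
Reflexive (axiom T): no — 0 is not related to itself.
Transitive (axiom 4): no — 0 S 2 and 2 S 1, but not 0 S 1.
Euclidean (axiom 5): no — 0 S 2 and 0 S 5, but not 2 S 5.
So F validates K, D; T would additionally require S to be reflexive. The strongest is D.

D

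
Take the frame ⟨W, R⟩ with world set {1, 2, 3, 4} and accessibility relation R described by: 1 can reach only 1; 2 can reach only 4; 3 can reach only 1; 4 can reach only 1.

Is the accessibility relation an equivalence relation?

Reflexive: no — 2 is not related to itself.
Symmetric: no — 2 R 4 but not 4 R 2.
Transitive: no — 2 R 4 and 4 R 1, but not 2 R 1.
So R is not an equivalence relation.

No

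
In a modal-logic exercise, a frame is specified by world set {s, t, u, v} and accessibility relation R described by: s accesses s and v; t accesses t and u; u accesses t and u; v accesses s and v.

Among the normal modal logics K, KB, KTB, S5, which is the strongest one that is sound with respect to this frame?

Symmetric (axiom B): yes — every pair in R has its reverse in R.
Reflexive (axiom T): yes — every world is R-related to itself.
Euclidean (axiom 5): yes — any two successors of a common world are R-related.
So F validates K, KB, KTB, S5. The strongest is S5.

S5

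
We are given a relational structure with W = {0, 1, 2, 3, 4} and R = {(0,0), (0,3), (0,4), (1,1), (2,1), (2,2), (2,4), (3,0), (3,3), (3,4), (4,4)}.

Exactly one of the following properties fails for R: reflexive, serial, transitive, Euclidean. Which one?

Reflexive: yes — every world is R-related to itself.
Serial: yes — every world has a successor (e.g. 0 R 0).
Transitive: yes — every two-step R-path is closed by a direct edge.
Euclidean: no — 0 R 4 and 0 R 3, but not 4 R 3.
Only Euclidean fails.

Euclidean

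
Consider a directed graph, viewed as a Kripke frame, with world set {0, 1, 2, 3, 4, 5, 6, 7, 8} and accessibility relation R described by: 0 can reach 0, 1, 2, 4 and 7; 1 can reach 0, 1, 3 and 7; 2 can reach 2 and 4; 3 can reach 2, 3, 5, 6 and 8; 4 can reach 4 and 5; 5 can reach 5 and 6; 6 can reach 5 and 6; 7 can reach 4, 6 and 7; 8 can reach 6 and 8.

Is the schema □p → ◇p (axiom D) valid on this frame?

Axiom D corresponds to the accessibility relation being serial.
Serial: yes — every world has a successor (e.g. 0 R 0).

Yes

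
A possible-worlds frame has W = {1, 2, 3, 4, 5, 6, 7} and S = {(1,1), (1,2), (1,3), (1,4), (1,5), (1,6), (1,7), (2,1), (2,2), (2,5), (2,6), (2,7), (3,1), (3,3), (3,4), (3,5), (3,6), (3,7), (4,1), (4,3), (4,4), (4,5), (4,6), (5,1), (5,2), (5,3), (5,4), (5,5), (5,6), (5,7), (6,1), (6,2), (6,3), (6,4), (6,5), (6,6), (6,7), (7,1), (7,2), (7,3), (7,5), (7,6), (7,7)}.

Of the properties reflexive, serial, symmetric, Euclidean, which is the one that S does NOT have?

Reflexive: yes — every world is S-related to itself.
Serial: yes — every world has a successor (e.g. 1 S 1).
Symmetric: yes — every pair in S has its reverse in S.
Euclidean: no — 1 S 2 and 1 S 3, but not 2 S 3.
Only Euclidean fails.

Euclidean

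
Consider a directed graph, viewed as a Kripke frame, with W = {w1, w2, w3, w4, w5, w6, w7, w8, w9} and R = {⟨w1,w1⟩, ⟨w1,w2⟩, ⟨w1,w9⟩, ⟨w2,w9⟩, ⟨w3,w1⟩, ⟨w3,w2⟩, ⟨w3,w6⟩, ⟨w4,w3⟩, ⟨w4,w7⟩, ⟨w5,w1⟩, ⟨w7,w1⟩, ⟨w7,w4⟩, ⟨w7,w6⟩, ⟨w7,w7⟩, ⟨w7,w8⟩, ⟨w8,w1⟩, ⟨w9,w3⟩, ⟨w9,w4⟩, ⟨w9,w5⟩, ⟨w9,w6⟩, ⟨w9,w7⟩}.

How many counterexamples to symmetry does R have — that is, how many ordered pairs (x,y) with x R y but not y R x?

17

Enumerating: (w1,w2), (w1,w9), (w2,w9), (w3,w1), (w3,w2), (w3,w6), (w4,w3), (w5,w1), (w7,w1), (w7,w6), (w7,w8), (w8,w1), (w9,w3), (w9,w4), (w9,w5), (w9,w6), (w9,w7).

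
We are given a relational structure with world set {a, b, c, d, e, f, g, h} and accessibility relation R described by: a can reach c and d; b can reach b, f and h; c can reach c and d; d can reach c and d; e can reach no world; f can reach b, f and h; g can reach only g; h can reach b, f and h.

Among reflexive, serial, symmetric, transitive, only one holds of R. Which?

transitive

Reflexive: no — a is not related to itself.
Serial: no — e has no R-successor.
Symmetric: no — a R c but not c R a.
Transitive: yes — every two-step R-path is closed by a direct edge.
Only transitive holds.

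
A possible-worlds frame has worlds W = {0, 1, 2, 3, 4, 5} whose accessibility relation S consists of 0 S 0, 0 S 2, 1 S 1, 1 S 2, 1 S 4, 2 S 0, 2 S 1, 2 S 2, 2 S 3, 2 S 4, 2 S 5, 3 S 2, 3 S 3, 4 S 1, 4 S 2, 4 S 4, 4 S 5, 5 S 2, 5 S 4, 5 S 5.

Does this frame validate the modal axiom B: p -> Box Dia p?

Yes

By correspondence theory, B is valid on a frame iff S is symmetric.
Symmetric: yes — every pair in S has its reverse in S.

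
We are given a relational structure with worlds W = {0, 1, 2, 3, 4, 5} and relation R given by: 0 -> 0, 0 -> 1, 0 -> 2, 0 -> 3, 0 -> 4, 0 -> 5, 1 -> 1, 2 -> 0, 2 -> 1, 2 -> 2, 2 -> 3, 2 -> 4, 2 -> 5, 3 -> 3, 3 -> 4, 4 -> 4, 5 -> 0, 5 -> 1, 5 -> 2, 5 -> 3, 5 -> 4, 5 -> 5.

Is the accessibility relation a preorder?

Yes

Reflexive: yes — every world is R-related to itself.
Transitive: yes — every two-step R-path is closed by a direct edge.
So R is a preorder.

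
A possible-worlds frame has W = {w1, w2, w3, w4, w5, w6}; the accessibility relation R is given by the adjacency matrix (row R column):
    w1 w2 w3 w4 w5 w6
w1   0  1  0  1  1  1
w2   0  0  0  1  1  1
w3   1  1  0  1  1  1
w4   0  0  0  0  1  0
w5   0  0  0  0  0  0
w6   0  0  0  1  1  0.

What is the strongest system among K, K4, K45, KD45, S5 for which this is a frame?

Transitive (axiom 4): yes — every two-step R-path is closed by a direct edge.
Euclidean (axiom 5): no — w1 R w4 and w1 R w2, but not w4 R w2.
Serial (axiom D): no — w5 has no R-successor.
Reflexive (axiom T): no — w1 is not related to itself.
So F validates K, K4; K45 would additionally require R to be Euclidean. The strongest is K4.

K4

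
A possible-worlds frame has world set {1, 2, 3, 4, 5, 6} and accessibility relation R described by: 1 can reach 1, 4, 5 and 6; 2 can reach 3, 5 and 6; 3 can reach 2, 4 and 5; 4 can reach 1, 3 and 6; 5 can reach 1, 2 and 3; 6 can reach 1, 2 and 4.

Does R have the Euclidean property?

Euclidean: no — 1 R 4 and 1 R 5, but not 4 R 5.

No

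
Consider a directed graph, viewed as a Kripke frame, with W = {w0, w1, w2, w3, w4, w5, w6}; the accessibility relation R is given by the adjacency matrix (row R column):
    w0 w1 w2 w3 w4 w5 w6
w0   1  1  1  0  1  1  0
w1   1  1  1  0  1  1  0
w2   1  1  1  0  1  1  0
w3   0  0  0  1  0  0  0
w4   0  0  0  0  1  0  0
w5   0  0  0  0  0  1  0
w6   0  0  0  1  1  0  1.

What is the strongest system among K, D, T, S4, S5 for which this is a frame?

S4

Serial (axiom D): yes — every world has a successor (e.g. w0 R w0).
Reflexive (axiom T): yes — every world is R-related to itself.
Transitive (axiom 4): yes — every two-step R-path is closed by a direct edge.
Euclidean (axiom 5): no — w0 R w4 and w0 R w1, but not w4 R w1.
So F validates K, D, T, S4; S5 would additionally require R to be Euclidean. The strongest is S4.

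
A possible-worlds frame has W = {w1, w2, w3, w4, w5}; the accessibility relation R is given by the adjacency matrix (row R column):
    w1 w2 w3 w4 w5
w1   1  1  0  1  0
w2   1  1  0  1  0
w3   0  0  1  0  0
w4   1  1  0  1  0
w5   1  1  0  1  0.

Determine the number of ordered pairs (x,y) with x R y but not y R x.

Enumerating: (w5,w1), (w5,w2), (w5,w4).

3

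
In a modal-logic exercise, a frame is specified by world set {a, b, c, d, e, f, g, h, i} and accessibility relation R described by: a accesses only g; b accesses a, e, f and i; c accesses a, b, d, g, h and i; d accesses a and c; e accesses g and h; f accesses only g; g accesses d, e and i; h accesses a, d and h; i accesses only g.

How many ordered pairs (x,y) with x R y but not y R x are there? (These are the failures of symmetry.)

Enumerating: (a,g), (b,a), (b,e), (b,f), (b,i), (c,a), (c,b), (c,g), (c,h), (c,i), (d,a), (e,h), (f,g), (g,d), (h,a), (h,d).

16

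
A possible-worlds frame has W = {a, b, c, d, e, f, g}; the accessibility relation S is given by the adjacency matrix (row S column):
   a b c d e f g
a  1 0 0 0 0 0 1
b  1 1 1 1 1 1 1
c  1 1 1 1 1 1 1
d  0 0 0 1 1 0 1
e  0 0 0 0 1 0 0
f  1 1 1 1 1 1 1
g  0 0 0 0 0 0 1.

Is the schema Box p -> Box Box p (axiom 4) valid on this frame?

By correspondence theory, 4 is valid on a frame iff S is transitive.
Transitive: yes — every two-step S-path is closed by a direct edge.

Yes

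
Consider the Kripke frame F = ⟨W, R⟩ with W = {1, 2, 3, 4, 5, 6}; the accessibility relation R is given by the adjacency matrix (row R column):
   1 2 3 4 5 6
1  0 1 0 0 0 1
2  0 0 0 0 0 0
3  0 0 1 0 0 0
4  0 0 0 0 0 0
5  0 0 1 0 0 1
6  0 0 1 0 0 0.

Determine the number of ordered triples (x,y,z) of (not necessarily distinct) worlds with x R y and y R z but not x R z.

Enumerating: (1,6,3).

1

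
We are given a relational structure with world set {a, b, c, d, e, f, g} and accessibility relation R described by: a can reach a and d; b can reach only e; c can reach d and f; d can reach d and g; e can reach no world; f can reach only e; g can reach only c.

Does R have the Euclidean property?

No

Euclidean: no — c R d and c R f, but not d R f.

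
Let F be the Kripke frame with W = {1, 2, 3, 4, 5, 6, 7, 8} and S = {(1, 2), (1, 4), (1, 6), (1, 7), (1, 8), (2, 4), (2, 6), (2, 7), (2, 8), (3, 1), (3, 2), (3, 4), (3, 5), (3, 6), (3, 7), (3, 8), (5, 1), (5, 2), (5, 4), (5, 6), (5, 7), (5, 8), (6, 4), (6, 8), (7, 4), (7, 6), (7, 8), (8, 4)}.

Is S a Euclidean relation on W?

Euclidean: no — 1 S 4 and 1 S 2, but not 4 S 2.

No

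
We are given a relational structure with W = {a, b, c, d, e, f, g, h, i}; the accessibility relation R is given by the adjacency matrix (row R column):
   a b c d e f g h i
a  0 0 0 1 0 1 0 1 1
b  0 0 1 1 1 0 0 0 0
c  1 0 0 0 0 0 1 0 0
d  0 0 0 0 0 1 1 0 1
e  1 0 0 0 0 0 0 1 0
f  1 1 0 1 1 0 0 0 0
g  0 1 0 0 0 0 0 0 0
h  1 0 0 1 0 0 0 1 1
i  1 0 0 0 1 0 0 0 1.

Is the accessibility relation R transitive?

Transitive: no — a R d and d R g, but not a R g.

No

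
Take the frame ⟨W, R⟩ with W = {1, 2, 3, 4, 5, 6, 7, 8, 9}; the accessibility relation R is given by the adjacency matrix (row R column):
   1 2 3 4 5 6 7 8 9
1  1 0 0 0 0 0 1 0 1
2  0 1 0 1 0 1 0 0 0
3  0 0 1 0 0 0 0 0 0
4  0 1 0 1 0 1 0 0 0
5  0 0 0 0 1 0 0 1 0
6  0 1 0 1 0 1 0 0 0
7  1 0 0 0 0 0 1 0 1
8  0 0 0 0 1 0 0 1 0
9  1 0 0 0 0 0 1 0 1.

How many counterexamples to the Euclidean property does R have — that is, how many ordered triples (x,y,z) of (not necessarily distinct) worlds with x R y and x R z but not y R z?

0

R is Euclidean; there are no such tuples.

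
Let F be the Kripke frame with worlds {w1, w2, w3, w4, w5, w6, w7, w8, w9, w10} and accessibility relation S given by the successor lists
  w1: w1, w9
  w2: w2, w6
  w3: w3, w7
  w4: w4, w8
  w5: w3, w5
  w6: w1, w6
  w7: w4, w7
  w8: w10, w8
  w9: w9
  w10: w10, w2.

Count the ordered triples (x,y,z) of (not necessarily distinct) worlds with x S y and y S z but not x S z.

8

Enumerating: (w10,w2,w6), (w2,w6,w1), (w3,w7,w4), (w4,w8,w10), (w5,w3,w7), (w6,w1,w9), (w7,w4,w8), (w8,w10,w2).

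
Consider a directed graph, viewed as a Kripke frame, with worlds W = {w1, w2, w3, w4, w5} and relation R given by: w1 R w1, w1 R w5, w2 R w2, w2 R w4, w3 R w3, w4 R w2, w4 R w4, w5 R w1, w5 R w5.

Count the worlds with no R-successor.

0

R is serial; there are no such worlds.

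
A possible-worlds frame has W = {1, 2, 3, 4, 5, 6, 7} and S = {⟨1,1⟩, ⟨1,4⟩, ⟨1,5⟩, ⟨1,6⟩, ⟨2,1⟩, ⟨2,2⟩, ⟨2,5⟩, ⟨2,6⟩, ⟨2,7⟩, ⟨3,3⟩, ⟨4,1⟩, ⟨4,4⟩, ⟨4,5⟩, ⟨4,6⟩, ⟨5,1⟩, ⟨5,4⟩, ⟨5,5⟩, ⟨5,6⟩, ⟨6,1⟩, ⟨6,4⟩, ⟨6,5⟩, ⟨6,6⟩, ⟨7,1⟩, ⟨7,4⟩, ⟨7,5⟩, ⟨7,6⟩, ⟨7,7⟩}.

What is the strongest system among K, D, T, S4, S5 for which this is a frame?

T

Serial (axiom D): yes — every world has a successor (e.g. 1 S 1).
Reflexive (axiom T): yes — every world is S-related to itself.
Transitive (axiom 4): no — 2 S 1 and 1 S 4, but not 2 S 4.
Euclidean (axiom 5): no — 2 S 1 and 2 S 7, but not 1 S 7.
So F validates K, D, T; S4 would additionally require S to be transitive. The strongest is T.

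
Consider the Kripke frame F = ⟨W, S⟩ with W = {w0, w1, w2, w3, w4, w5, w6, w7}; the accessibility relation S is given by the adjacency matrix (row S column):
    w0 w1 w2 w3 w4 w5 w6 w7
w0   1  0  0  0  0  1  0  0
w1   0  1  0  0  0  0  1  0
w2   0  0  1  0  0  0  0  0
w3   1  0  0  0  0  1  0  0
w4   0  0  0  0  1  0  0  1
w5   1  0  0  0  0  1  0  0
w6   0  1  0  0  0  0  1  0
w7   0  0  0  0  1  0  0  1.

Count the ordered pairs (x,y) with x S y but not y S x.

Enumerating: (w3,w0), (w3,w5).

2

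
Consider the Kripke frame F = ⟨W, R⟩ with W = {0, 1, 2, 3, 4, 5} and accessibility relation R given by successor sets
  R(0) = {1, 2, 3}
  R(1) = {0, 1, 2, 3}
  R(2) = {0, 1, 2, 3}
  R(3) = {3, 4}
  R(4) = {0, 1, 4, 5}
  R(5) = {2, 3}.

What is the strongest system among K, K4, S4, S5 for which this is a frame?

Transitive (axiom 4): no — 0 R 3 and 3 R 4, but not 0 R 4.
Reflexive (axiom T): no — 0 is not related to itself.
Euclidean (axiom 5): no — 0 R 3 and 0 R 1, but not 3 R 1.
So F validates K; K4 would additionally require R to be transitive. The strongest is K.

K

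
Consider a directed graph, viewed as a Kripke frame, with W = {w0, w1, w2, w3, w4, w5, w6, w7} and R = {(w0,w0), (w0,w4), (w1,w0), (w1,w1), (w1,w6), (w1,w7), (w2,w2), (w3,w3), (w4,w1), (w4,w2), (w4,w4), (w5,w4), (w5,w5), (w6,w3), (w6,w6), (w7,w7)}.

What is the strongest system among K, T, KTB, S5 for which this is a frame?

Reflexive (axiom T): yes — every world is R-related to itself.
Symmetric (axiom B): no — w0 R w4 but not w4 R w0.
Euclidean (axiom 5): no — w1 R w0 and w1 R w6, but not w0 R w6.
So F validates K, T; KTB would additionally require R to be symmetric. The strongest is T.

T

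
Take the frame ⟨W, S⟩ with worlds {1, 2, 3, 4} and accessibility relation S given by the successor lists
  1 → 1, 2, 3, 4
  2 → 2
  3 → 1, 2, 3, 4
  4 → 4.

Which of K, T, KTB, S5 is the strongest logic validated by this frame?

T

Reflexive (axiom T): yes — every world is S-related to itself.
Symmetric (axiom B): no — 1 S 2 but not 2 S 1.
Euclidean (axiom 5): no — 1 S 2 and 1 S 3, but not 2 S 3.
So F validates K, T; KTB would additionally require S to be symmetric. The strongest is T.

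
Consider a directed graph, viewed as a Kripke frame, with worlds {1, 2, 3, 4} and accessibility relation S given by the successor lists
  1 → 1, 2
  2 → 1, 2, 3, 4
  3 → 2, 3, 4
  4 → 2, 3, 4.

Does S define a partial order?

Reflexive: yes — every world is S-related to itself.
Transitive: no — 1 S 2 and 2 S 3, but not 1 S 3.
Antisymmetric: no — 1 S 2 and 2 S 1 with 1 ≠ 2.
So S is not a partial order.

No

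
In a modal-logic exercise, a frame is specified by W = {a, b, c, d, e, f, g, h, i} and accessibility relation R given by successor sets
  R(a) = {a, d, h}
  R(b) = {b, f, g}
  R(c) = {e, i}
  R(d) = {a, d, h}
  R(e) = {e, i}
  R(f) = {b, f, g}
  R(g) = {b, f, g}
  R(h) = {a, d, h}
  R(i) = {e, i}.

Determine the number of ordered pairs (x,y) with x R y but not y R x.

2

Enumerating: (c,e), (c,i).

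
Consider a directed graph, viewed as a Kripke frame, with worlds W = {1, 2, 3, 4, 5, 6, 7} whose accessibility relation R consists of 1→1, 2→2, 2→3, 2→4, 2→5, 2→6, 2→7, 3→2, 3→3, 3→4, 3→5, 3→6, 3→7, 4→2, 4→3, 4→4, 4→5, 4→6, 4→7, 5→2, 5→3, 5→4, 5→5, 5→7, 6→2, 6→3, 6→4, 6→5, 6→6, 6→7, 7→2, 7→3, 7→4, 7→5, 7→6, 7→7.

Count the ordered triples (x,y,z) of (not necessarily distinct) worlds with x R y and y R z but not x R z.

Enumerating: (5,2,6), (5,3,6), (5,4,6), (5,7,6).

4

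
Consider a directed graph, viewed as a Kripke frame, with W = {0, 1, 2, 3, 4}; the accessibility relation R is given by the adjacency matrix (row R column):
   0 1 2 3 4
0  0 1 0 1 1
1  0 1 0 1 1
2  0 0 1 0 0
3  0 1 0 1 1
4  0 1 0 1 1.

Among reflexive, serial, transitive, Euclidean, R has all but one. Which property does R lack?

reflexive

Reflexive: no — 0 is not related to itself.
Serial: yes — every world has a successor (e.g. 0 R 1).
Transitive: yes — every two-step R-path is closed by a direct edge.
Euclidean: yes — any two successors of a common world are R-related.
Only reflexive fails.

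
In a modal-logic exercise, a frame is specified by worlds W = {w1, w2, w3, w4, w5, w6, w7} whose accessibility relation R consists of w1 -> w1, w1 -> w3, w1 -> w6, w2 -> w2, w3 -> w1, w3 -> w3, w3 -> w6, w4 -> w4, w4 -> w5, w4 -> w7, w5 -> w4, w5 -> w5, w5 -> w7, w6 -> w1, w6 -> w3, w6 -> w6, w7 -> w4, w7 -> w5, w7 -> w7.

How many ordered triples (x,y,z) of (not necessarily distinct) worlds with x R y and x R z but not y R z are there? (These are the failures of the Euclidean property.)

R is Euclidean; there are no such tuples.

0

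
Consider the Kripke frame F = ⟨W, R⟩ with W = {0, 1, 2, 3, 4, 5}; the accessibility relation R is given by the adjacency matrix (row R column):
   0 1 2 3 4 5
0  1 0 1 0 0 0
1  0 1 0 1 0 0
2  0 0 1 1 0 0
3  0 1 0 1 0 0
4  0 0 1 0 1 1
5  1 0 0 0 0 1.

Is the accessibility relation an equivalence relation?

Reflexive: yes — every world is R-related to itself.
Symmetric: no — 0 R 2 but not 2 R 0.
Transitive: no — 0 R 2 and 2 R 3, but not 0 R 3.
So R is not an equivalence relation.

No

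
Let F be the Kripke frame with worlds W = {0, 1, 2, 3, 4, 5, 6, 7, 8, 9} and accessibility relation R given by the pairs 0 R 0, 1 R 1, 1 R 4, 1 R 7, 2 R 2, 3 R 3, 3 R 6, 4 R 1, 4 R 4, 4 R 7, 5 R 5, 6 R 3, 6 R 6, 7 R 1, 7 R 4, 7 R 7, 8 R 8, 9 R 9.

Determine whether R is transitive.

Transitive: yes — every two-step R-path is closed by a direct edge.

Yes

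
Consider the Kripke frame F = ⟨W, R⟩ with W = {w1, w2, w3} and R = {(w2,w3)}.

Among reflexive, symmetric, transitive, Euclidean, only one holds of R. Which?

transitive

Reflexive: no — w1 is not related to itself.
Symmetric: no — w2 R w3 but not w3 R w2.
Transitive: yes — every two-step R-path is closed by a direct edge.
Euclidean: no — w2 R w3 and w2 R w3, but not w3 R w3.
Only transitive holds.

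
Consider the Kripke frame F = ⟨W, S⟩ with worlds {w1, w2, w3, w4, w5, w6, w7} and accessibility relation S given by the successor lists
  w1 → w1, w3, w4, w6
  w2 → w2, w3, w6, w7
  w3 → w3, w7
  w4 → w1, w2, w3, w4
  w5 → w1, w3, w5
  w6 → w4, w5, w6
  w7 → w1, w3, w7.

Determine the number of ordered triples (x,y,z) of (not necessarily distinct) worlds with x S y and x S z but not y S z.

Enumerating: (w1,w3,w1), (w1,w3,w4), (w1,w3,w6), (w1,w4,w6), (w1,w6,w1), (w1,w6,w3), (w2,w3,w2), (w2,w3,w6), (w2,w6,w2), (w2,w6,w3), (w2,w6,w7), (w2,w7,w2), … and 16 more.
Total: 28.

28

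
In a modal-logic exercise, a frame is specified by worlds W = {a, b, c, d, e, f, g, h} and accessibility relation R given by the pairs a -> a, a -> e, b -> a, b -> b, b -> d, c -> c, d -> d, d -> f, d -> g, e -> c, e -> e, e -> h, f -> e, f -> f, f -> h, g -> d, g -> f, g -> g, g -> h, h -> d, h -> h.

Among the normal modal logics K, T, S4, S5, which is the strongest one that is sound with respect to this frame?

Reflexive (axiom T): yes — every world is R-related to itself.
Transitive (axiom 4): no — a R e and e R c, but not a R c.
Euclidean (axiom 5): no — b R a and b R d, but not a R d.
So F validates K, T; S4 would additionally require R to be transitive. The strongest is T.

T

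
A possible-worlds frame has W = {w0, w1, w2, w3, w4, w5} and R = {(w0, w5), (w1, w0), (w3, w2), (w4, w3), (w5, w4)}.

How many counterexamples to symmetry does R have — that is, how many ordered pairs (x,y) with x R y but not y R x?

5

Enumerating: (w0,w5), (w1,w0), (w3,w2), (w4,w3), (w5,w4).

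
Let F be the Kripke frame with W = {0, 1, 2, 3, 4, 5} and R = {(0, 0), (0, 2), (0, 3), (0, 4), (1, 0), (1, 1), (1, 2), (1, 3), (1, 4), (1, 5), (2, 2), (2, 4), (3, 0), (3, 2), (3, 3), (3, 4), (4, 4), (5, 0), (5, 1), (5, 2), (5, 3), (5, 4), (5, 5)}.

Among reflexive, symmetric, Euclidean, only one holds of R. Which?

Reflexive: yes — every world is R-related to itself.
Symmetric: no — 0 R 2 but not 2 R 0.
Euclidean: no — 0 R 2 and 0 R 3, but not 2 R 3.
Only reflexive holds.

reflexive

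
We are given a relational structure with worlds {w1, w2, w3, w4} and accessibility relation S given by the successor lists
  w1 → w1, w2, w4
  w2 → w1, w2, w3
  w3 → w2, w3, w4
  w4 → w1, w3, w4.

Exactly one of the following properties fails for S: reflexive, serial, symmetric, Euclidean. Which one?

Reflexive: yes — every world is S-related to itself.
Serial: yes — every world has a successor (e.g. w1 S w1).
Symmetric: yes — every pair in S has its reverse in S.
Euclidean: no — w1 S w2 and w1 S w4, but not w2 S w4.
Only Euclidean fails.

Euclidean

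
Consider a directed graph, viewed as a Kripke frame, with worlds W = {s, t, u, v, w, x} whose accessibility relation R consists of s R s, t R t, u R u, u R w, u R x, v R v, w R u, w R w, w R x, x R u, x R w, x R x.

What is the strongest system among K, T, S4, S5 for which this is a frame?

Reflexive (axiom T): yes — every world is R-related to itself.
Transitive (axiom 4): yes — every two-step R-path is closed by a direct edge.
Euclidean (axiom 5): yes — any two successors of a common world are R-related.
So F validates K, T, S4, S5. The strongest is S5.

S5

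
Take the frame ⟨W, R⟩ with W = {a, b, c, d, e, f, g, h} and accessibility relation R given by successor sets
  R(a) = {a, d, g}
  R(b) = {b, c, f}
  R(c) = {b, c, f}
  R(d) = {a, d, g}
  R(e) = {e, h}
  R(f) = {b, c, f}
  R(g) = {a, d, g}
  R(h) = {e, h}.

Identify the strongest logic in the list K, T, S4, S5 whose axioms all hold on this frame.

Reflexive (axiom T): yes — every world is R-related to itself.
Transitive (axiom 4): yes — every two-step R-path is closed by a direct edge.
Euclidean (axiom 5): yes — any two successors of a common world are R-related.
So F validates K, T, S4, S5. The strongest is S5.

S5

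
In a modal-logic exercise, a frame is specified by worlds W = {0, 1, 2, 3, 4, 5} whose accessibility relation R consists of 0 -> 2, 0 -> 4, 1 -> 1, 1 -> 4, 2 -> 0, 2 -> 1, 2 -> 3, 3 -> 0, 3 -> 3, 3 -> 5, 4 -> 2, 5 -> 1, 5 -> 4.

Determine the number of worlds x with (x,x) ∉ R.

Enumerating: 0, 2, 4, 5.

4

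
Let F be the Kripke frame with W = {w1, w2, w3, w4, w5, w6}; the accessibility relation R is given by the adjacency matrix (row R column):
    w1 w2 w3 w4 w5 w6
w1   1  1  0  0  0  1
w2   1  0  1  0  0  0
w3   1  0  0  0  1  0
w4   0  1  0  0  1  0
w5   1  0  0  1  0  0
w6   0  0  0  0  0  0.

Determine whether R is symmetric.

No

Symmetric: no — w1 R w6 but not w6 R w1.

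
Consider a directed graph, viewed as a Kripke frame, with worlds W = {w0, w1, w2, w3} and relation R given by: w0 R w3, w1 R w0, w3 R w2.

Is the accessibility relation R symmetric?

Symmetric: no — w0 R w3 but not w3 R w0.

No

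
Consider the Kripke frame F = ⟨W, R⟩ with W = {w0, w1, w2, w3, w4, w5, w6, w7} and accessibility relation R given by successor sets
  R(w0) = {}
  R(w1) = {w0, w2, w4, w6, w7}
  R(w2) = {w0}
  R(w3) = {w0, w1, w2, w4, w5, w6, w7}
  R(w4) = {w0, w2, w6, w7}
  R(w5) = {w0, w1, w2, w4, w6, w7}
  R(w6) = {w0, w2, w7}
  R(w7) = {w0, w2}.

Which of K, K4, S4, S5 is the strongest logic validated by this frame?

K4

Transitive (axiom 4): yes — every two-step R-path is closed by a direct edge.
Reflexive (axiom T): no — w0 is not related to itself.
Euclidean (axiom 5): no — w1 R w0 and w1 R w2, but not w0 R w2.
So F validates K, K4; S4 would additionally require R to be reflexive. The strongest is K4.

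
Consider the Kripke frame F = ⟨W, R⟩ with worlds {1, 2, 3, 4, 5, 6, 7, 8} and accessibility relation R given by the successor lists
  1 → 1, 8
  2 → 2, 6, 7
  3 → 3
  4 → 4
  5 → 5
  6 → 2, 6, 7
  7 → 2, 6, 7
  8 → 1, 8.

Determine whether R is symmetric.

Yes

Symmetric: yes — every pair in R has its reverse in R.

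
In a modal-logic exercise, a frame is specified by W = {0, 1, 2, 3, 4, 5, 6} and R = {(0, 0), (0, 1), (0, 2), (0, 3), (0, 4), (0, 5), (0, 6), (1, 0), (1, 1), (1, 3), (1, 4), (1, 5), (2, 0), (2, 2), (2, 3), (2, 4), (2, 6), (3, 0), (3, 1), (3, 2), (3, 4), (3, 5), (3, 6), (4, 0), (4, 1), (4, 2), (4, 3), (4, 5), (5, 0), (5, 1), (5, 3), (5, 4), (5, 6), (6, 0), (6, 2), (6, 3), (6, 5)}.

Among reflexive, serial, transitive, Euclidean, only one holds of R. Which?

Reflexive: no — 3 is not related to itself.
Serial: yes — every world has a successor (e.g. 0 R 0).
Transitive: no — 1 R 0 and 0 R 2, but not 1 R 2.
Euclidean: no — 0 R 1 and 0 R 2, but not 1 R 2.
Only serial holds.

serial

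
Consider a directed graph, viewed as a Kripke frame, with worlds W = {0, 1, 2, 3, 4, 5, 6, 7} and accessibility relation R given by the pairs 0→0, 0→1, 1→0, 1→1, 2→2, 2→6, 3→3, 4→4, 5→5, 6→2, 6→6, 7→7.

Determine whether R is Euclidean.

Euclidean: yes — any two successors of a common world are R-related.

Yes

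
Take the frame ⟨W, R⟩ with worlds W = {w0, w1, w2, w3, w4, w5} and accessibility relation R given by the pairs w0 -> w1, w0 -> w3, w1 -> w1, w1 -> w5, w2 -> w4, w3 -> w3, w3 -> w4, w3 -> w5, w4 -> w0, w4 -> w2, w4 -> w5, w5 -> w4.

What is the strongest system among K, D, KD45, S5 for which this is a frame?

Serial (axiom D): yes — every world has a successor (e.g. w0 R w1).
Euclidean (axiom 5): no — w0 R w1 and w0 R w3, but not w1 R w3.
Transitive (axiom 4): no — w0 R w1 and w1 R w5, but not w0 R w5.
Reflexive (axiom T): no — w0 is not related to itself.
So F validates K, D; KD45 would additionally require R to be Euclidean and transitive. The strongest is D.

D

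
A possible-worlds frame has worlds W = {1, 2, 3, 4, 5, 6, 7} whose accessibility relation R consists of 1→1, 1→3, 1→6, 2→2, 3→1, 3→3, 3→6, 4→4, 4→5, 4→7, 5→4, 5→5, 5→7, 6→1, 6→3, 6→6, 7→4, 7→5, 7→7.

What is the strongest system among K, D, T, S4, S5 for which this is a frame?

Serial (axiom D): yes — every world has a successor (e.g. 1 R 1).
Reflexive (axiom T): yes — every world is R-related to itself.
Transitive (axiom 4): yes — every two-step R-path is closed by a direct edge.
Euclidean (axiom 5): yes — any two successors of a common world are R-related.
So F validates K, D, T, S4, S5. The strongest is S5.

S5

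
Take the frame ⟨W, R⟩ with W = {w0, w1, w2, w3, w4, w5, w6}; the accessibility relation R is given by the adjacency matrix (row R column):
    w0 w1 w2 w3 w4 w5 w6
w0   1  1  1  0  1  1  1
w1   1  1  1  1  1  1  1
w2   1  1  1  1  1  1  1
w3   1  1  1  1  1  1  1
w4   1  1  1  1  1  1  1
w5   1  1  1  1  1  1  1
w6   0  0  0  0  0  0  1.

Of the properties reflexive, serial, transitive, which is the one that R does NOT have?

transitive

Reflexive: yes — every world is R-related to itself.
Serial: yes — every world has a successor (e.g. w0 R w0).
Transitive: no — w0 R w1 and w1 R w3, but not w0 R w3.
Only transitive fails.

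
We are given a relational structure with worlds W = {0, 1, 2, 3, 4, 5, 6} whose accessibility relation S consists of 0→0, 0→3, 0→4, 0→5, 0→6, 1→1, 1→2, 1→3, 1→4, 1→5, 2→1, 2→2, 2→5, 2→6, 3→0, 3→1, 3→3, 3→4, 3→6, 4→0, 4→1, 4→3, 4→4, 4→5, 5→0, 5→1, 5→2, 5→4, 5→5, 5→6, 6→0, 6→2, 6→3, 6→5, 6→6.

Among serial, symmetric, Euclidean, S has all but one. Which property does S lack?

Euclidean

Serial: yes — every world has a successor (e.g. 0 S 0).
Symmetric: yes — every pair in S has its reverse in S.
Euclidean: no — 0 S 3 and 0 S 5, but not 3 S 5.
Only Euclidean fails.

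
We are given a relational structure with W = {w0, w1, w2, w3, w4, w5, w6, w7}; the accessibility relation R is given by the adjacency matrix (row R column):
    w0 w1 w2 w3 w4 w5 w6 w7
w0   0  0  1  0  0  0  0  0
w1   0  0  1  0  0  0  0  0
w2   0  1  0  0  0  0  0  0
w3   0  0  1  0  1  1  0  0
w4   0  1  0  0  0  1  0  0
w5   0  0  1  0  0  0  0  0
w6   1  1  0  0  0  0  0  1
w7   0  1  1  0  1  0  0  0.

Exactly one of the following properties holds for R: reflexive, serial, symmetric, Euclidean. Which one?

Reflexive: no — w0 is not related to itself.
Serial: yes — every world has a successor (e.g. w0 R w2).
Symmetric: no — w0 R w2 but not w2 R w0.
Euclidean: no — w3 R w2 and w3 R w4, but not w2 R w4.
Only serial holds.

serial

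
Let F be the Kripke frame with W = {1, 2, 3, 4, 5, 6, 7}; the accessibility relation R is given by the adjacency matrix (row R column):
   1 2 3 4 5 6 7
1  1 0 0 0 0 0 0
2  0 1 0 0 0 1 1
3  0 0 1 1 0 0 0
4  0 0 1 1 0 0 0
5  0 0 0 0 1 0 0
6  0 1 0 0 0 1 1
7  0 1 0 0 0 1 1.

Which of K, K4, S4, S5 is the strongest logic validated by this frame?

S5

Transitive (axiom 4): yes — every two-step R-path is closed by a direct edge.
Reflexive (axiom T): yes — every world is R-related to itself.
Euclidean (axiom 5): yes — any two successors of a common world are R-related.
So F validates K, K4, S4, S5. The strongest is S5.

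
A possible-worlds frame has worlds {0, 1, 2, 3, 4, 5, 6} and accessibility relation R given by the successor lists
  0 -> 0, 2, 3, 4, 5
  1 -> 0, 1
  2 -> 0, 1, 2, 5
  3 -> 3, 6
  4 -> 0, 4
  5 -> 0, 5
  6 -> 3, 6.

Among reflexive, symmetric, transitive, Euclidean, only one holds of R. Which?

Reflexive: yes — every world is R-related to itself.
Symmetric: no — 0 R 3 but not 3 R 0.
Transitive: no — 0 R 2 and 2 R 1, but not 0 R 1.
Euclidean: no — 0 R 2 and 0 R 3, but not 2 R 3.
Only reflexive holds.

reflexive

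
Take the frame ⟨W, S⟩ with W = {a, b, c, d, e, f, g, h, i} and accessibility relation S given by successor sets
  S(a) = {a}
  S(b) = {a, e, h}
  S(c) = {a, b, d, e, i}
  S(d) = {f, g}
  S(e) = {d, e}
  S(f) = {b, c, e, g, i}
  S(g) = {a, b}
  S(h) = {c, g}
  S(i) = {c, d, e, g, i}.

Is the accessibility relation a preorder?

No

Reflexive: no — b is not related to itself.
Transitive: no — b S e and e S d, but not b S d.
So S is not a preorder.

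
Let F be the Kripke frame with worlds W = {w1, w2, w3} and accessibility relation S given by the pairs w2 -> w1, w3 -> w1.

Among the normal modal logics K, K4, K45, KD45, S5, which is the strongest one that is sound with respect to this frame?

K4

Transitive (axiom 4): yes — every two-step S-path is closed by a direct edge.
Euclidean (axiom 5): no — w2 S w1 and w2 S w1, but not w1 S w1.
Serial (axiom D): no — w1 has no S-successor.
Reflexive (axiom T): no — w1 is not related to itself.
So F validates K, K4; K45 would additionally require S to be Euclidean. The strongest is K4.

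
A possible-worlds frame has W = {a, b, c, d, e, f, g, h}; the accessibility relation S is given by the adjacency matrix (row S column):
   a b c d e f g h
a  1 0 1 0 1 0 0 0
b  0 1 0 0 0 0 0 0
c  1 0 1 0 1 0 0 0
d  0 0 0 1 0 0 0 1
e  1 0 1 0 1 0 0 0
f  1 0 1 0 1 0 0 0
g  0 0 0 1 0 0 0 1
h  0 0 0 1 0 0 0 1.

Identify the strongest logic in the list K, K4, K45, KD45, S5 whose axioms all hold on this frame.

KD45

Transitive (axiom 4): yes — every two-step S-path is closed by a direct edge.
Euclidean (axiom 5): yes — any two successors of a common world are S-related.
Serial (axiom D): yes — every world has a successor (e.g. a S a).
Reflexive (axiom T): no — f is not related to itself.
So F validates K, K4, K45, KD45; S5 would additionally require S to be reflexive. The strongest is KD45.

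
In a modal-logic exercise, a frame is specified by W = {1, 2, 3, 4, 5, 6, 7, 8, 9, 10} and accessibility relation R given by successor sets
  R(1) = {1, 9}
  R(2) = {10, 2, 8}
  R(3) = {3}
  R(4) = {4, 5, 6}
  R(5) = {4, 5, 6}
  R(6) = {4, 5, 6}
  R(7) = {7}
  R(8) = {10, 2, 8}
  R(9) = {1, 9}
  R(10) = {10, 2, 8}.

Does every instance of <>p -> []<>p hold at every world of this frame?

Yes

Axiom 5 corresponds to the accessibility relation being Euclidean.
Euclidean: yes — any two successors of a common world are R-related.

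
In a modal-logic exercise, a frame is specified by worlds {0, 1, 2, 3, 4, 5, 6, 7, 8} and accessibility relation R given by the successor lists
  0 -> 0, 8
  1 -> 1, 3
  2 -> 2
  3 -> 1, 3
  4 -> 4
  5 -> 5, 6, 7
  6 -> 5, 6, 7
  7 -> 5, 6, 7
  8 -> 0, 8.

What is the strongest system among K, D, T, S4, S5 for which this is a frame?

S5

Serial (axiom D): yes — every world has a successor (e.g. 0 R 0).
Reflexive (axiom T): yes — every world is R-related to itself.
Transitive (axiom 4): yes — every two-step R-path is closed by a direct edge.
Euclidean (axiom 5): yes — any two successors of a common world are R-related.
So F validates K, D, T, S4, S5. The strongest is S5.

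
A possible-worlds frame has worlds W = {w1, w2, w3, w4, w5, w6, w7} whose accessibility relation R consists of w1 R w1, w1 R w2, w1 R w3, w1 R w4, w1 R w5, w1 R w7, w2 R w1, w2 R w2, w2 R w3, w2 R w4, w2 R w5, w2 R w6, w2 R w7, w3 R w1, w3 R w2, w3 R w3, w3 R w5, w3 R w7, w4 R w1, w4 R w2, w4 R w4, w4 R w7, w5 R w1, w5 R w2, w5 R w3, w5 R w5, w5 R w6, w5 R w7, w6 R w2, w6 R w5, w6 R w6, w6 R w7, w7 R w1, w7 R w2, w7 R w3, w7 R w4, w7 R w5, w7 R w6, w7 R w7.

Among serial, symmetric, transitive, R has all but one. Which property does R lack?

transitive

Serial: yes — every world has a successor (e.g. w1 R w1).
Symmetric: yes — every pair in R has its reverse in R.
Transitive: no — w1 R w2 and w2 R w6, but not w1 R w6.
Only transitive fails.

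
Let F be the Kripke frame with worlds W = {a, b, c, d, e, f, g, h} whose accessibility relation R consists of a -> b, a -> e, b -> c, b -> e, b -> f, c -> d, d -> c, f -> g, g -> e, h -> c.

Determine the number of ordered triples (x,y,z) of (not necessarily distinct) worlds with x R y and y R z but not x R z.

8

Enumerating: (a,b,c), (a,b,f), (b,c,d), (b,f,g), (c,d,c), (d,c,d), (f,g,e), (h,c,d).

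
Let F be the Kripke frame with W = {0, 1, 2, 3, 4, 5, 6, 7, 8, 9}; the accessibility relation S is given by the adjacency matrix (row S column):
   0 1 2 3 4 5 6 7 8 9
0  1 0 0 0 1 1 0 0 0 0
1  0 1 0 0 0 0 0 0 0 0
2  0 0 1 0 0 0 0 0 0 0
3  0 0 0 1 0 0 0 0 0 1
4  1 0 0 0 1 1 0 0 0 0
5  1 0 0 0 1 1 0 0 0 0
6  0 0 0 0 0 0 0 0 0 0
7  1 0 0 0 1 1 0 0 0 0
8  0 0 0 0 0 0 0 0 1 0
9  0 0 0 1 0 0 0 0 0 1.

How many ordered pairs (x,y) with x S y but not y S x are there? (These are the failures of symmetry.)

3

Enumerating: (7,0), (7,4), (7,5).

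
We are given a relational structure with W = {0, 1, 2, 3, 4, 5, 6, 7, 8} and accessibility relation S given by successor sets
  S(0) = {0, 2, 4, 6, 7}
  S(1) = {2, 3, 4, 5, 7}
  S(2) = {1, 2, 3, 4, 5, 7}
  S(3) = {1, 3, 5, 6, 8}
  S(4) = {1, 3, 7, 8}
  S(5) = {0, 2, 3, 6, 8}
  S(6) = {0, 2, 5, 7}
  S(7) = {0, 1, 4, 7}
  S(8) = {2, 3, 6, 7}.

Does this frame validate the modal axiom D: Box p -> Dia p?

By correspondence theory, D is valid on a frame iff S is serial.
Serial: yes — every world has a successor (e.g. 0 S 0).

Yes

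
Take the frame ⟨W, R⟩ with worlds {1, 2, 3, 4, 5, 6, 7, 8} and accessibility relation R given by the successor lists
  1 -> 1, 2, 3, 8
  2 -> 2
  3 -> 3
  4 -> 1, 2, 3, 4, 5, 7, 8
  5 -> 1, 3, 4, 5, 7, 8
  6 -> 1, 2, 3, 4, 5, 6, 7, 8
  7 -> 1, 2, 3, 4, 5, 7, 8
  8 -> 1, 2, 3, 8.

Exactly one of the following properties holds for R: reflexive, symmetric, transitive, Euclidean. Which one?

Reflexive: yes — every world is R-related to itself.
Symmetric: no — 1 R 2 but not 2 R 1.
Transitive: no — 5 R 1 and 1 R 2, but not 5 R 2.
Euclidean: no — 1 R 2 and 1 R 3, but not 2 R 3.
Only reflexive holds.

reflexive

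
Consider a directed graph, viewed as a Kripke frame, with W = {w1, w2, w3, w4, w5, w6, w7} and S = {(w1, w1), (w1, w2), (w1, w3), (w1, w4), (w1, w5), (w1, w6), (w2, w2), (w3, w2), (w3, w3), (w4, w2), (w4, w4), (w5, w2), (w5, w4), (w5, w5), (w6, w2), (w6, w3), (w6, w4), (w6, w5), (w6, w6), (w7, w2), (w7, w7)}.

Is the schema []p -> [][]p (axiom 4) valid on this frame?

The schema 4 characterises exactly the transitive frames.
Transitive: yes — every two-step S-path is closed by a direct edge.

Yes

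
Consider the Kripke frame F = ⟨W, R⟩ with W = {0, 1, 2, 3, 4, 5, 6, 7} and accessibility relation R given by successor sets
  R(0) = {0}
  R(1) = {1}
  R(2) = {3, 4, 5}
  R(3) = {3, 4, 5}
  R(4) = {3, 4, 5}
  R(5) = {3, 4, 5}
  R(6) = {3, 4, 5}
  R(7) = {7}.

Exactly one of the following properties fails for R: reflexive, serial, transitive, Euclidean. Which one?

reflexive

Reflexive: no — 2 is not related to itself.
Serial: yes — every world has a successor (e.g. 0 R 0).
Transitive: yes — every two-step R-path is closed by a direct edge.
Euclidean: yes — any two successors of a common world are R-related.
Only reflexive fails.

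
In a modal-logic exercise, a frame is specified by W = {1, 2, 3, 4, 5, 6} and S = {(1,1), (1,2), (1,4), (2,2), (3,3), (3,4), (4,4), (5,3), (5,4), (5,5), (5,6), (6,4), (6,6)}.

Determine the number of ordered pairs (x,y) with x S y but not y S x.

7

Enumerating: (1,2), (1,4), (3,4), (5,3), (5,4), (5,6), (6,4).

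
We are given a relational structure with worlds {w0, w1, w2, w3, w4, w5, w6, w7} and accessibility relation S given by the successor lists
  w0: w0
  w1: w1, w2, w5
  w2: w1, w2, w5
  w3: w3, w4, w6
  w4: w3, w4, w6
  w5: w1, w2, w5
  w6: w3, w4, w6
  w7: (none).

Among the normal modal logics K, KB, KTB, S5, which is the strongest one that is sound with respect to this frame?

KB

Symmetric (axiom B): yes — every pair in S has its reverse in S.
Reflexive (axiom T): no — w7 is not related to itself.
Euclidean (axiom 5): yes — any two successors of a common world are S-related.
So F validates K, KB; KTB would additionally require S to be reflexive. The strongest is KB.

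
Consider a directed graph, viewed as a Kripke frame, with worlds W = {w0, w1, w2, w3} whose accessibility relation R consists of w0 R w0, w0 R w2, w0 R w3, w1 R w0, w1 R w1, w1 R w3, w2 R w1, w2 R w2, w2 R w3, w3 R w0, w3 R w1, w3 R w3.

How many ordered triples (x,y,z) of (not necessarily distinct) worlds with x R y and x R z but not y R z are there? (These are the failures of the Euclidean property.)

6

Enumerating: (w0,w2,w0), (w0,w3,w2), (w1,w0,w1), (w2,w1,w2), (w2,w3,w2), (w3,w0,w1).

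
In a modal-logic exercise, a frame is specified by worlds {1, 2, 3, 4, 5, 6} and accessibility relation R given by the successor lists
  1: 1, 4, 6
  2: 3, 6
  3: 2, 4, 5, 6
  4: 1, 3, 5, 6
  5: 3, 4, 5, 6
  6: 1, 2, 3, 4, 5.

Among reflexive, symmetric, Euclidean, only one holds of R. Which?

symmetric

Reflexive: no — 2 is not related to itself.
Symmetric: yes — every pair in R has its reverse in R.
Euclidean: no — 3 R 2 and 3 R 4, but not 2 R 4.
Only symmetric holds.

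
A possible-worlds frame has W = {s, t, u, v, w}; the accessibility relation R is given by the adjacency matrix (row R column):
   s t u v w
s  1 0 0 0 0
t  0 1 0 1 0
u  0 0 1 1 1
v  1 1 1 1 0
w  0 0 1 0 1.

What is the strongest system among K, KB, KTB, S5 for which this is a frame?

K

Symmetric (axiom B): no — v R s but not s R v.
Reflexive (axiom T): yes — every world is R-related to itself.
Euclidean (axiom 5): no — u R v and u R w, but not v R w.
So F validates K; KB would additionally require R to be symmetric. The strongest is K.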